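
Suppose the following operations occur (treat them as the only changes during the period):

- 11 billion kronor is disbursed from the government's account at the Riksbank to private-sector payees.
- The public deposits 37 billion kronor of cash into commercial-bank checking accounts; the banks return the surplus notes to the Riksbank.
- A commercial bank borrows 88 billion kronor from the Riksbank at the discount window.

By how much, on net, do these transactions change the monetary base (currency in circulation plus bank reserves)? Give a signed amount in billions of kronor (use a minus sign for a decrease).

Government spending 11 billion kronor: a non-base liability converts back to reserves → +11B.
Currency deposit 37 billion kronor: just a shift between currency and reserves — both are base money → 0.
Discount-window loan 88 billion kronor: Riksbank balance sheet expands → +88B.
Net: 11 + 0 + 88 = +99 billion.

+99 billion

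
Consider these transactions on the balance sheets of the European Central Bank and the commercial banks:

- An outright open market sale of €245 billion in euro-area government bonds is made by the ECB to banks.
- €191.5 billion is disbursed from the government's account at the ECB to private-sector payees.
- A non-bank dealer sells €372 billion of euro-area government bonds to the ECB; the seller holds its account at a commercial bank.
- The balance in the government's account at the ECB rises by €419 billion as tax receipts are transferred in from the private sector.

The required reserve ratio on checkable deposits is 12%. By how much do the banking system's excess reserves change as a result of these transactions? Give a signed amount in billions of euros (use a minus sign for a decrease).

-€117.84 billion

OMO sale (to banks) €245 billion: reserves −€245B, deposits 0.
Government spending €191.5 billion: reserves +€191.5B, deposits +€191.5B.
Asset purchase (from non-banks) €372 billion: reserves +€372B, deposits +€372B.
Government account inflow €419 billion: reserves −€419B, deposits −€419B.
Totals: Δreserves = −€100.5B, Δdeposits = +€144.5B.
Δrequired reserves = 12% × +€144.5B = +€17.34B.
Δexcess reserves = Δreserves − Δrequired = −€100.5B − (+€17.34B) = -€117.84 billion.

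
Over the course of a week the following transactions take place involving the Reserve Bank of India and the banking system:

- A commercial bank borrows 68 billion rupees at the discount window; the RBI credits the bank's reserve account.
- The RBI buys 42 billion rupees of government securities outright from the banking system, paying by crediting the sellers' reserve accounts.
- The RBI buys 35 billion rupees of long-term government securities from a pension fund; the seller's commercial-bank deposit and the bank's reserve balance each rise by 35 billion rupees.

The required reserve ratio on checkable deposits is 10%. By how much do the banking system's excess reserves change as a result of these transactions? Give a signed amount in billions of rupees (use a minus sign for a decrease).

Discount-window loan 68 billion rupees: reserves +68B, deposits 0.
OMO purchase (from banks) 42 billion rupees: reserves +42B, deposits 0.
Asset purchase (from non-banks) 35 billion rupees: reserves +35B, deposits +35B.
Totals: Δreserves = +145B, Δdeposits = +35B.
Δrequired reserves = 10% × +35B = +3.5B.
Δexcess reserves = Δreserves − Δrequired = +145B − (+3.5B) = +141.5 billion.

+141.5 billion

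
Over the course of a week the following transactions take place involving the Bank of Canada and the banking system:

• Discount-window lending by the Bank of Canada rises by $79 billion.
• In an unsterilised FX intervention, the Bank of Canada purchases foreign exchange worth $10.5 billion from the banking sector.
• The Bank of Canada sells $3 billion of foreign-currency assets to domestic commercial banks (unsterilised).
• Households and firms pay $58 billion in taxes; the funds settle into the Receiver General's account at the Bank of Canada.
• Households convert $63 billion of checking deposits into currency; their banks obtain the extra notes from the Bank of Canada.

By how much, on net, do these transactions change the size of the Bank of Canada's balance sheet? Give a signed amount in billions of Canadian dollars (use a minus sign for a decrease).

+$86.5 billion

Discount-window loan $79 billion: a Bank of Canada asset is acquired → +$79B.
FX purchase $10.5 billion: a Bank of Canada asset is acquired → +$10.5B.
FX sale $3 billion: a Bank of Canada asset is shed → −$3B.
Government account inflow $58 billion: only the composition of liabilities changes → 0.
Currency withdrawal $63 billion: only the composition of liabilities changes → 0.
Net: 79 + 10.5 − 3 + 0 + 0 = +$86.5 billion.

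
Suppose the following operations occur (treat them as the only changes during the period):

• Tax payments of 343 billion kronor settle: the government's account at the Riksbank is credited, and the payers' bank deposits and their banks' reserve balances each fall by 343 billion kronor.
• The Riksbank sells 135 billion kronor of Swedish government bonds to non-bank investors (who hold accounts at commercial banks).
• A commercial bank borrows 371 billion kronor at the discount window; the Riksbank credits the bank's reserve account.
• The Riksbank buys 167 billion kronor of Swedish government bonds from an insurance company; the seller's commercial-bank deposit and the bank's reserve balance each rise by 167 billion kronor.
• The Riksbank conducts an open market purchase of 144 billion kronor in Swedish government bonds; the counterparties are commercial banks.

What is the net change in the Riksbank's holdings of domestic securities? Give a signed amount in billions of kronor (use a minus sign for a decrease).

+176 billion

Government account inflow 343 billion kronor: the Riksbank's securities portfolio is untouched → 0.
Asset sale (to non-banks) 135 billion kronor: securities removed from the Riksbank's portfolio → −135B.
Discount-window loan 371 billion kronor: the Riksbank's securities portfolio is untouched → 0.
Asset purchase (from non-banks) 167 billion kronor: securities added to the Riksbank's portfolio → +167B.
OMO purchase (from banks) 144 billion kronor: securities added to the Riksbank's portfolio → +144B.
Net: 0 − 135 + 0 + 167 + 144 = +176 billion.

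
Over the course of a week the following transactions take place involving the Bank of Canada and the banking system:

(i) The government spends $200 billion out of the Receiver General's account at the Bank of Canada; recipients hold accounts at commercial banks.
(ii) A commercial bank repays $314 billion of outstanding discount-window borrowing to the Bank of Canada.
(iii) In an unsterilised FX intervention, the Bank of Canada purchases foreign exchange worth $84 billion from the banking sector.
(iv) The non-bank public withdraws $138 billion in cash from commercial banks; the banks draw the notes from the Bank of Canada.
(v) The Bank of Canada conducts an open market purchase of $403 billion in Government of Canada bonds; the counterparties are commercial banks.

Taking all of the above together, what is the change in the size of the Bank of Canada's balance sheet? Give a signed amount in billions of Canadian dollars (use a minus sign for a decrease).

+$173 billion

Government spending $200 billion: only the composition of liabilities changes → 0.
Discount-window repayment $314 billion: a Bank of Canada asset is shed → −$314B.
FX purchase $84 billion: a Bank of Canada asset is acquired → +$84B.
Currency withdrawal $138 billion: only the composition of liabilities changes → 0.
OMO purchase (from banks) $403 billion: a Bank of Canada asset is acquired → +$403B.
Net: 0 − 314 + 84 + 0 + 403 = +$173 billion.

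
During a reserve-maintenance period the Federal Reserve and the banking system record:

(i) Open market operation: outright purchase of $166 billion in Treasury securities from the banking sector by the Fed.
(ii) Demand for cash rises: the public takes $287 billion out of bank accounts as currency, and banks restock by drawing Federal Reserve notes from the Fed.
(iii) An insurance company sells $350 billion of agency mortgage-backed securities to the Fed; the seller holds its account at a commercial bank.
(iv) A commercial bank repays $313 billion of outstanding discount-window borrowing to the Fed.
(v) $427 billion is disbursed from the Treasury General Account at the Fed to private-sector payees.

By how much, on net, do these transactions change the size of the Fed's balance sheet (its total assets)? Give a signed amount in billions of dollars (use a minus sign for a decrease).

Fed balance sheet:
  Assets:      Securities +$516B, Loans to banks −$313B
  Liabilities: Bank reserves +$343B, Currency in circulation +$287B, Government deposits −$427B
Change in total Fed assets = +$203 billion.

+$203 billion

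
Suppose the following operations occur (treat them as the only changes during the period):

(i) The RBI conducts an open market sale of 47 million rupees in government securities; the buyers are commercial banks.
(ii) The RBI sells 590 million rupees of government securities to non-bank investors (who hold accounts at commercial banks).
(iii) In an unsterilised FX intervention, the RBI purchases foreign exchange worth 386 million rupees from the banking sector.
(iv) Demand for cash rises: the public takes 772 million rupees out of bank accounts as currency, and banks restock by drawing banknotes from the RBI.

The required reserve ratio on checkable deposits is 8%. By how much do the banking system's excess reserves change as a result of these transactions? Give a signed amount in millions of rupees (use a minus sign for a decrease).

-914.04 million

OMO sale (to banks) 47 million rupees: reserves −47M, deposits 0.
Asset sale (to non-banks) 590 million rupees: reserves −590M, deposits −590M.
FX purchase 386 million rupees: reserves +386M, deposits 0.
Currency withdrawal 772 million rupees: reserves −772M, deposits −772M.
Totals: Δreserves = −1023M, Δdeposits = −1362M.
Δrequired reserves = 8% × −1362M = −108.96M.
Δexcess reserves = Δreserves − Δrequired = −1023M − (−108.96M) = -914.04 million.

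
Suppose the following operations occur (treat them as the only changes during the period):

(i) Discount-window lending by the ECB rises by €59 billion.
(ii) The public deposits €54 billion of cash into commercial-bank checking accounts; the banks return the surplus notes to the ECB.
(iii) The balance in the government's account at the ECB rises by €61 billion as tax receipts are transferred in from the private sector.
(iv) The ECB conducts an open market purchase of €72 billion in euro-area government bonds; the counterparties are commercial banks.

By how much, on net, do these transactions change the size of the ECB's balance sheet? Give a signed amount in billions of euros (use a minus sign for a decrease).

+€131 billion

Discount-window loan €59 billion: an ECB asset is acquired → +€59B.
Currency deposit €54 billion: only the composition of liabilities changes → 0.
Government account inflow €61 billion: only the composition of liabilities changes → 0.
OMO purchase (from banks) €72 billion: an ECB asset is acquired → +€72B.
Net: 59 + 0 + 0 + 72 = +€131 billion.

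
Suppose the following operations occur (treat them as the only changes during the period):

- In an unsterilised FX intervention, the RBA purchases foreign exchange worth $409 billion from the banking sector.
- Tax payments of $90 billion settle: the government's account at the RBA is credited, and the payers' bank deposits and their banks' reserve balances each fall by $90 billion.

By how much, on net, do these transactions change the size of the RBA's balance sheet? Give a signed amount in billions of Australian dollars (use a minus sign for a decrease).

+$409 billion

RBA balance sheet:
  Assets:      Foreign assets +$409B
  Liabilities: Bank reserves +$319B, Government deposits +$90B
Commercial banking system:
  Assets:      Reserves at CB +$319B, Foreign assets −$409B
  Liabilities: Checkable deposits −$90B
Change in total RBA assets = +$409 billion.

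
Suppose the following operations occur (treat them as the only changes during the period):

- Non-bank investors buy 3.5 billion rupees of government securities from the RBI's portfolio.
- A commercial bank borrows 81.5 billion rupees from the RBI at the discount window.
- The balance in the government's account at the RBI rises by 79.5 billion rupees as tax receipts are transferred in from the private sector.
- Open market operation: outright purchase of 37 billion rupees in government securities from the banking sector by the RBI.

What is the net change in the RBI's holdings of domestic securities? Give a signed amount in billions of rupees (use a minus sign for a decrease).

+33.5 billion

Asset sale (to non-banks) 3.5 billion rupees: securities removed from the RBI's portfolio → −3.5B.
Discount-window loan 81.5 billion rupees: the RBI's securities portfolio is untouched → 0.
Government account inflow 79.5 billion rupees: the RBI's securities portfolio is untouched → 0.
OMO purchase (from banks) 37 billion rupees: securities added to the RBI's portfolio → +37B.
Net: −3.5 + 0 + 0 + 37 = +33.5 billion.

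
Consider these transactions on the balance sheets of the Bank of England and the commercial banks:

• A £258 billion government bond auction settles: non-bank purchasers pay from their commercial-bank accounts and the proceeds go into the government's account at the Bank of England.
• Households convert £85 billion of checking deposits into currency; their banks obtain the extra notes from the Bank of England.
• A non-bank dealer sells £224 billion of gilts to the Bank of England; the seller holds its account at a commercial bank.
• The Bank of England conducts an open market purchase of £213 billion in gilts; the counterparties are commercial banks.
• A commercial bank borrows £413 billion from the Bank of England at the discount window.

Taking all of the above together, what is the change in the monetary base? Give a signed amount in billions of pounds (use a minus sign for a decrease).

+£592 billion

Government account inflow £258 billion: reserves shift to a non-base liability → −£258B.
Currency withdrawal £85 billion: just a shift between currency and reserves — both are base money → 0.
Asset purchase (from non-banks) £224 billion: Bank of England balance sheet expands → +£224B.
OMO purchase (from banks) £213 billion: Bank of England balance sheet expands → +£213B.
Discount-window loan £413 billion: Bank of England balance sheet expands → +£413B.
Net: −258 + 0 + 224 + 213 + 413 = +£592 billion.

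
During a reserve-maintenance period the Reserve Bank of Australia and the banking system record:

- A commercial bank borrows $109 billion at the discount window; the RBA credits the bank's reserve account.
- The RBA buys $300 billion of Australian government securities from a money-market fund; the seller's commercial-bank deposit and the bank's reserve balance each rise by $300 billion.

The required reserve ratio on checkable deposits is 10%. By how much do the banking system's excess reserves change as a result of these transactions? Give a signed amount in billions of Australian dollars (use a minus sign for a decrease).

+$379 billion

Discount-window loan $109 billion: reserves +$109B, deposits 0.
Asset purchase (from non-banks) $300 billion: reserves +$300B, deposits +$300B.
Totals: Δreserves = +$409B, Δdeposits = +$300B.
Δrequired reserves = 10% × +$300B = +$30B.
Δexcess reserves = Δreserves − Δrequired = +$409B − (+$30B) = +$379 billion.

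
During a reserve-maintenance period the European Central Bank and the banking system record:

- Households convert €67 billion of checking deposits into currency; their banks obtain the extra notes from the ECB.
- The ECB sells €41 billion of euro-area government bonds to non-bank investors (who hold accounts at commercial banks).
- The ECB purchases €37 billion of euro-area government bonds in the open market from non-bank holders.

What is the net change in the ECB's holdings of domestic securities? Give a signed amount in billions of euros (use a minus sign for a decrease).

ECB balance sheet:
  Assets:      Securities −€4B
  Liabilities: Bank reserves −€71B, Currency in circulation +€67B
So the change in the ECB's holdings of domestic securities is -€4 billion.

-€4 billion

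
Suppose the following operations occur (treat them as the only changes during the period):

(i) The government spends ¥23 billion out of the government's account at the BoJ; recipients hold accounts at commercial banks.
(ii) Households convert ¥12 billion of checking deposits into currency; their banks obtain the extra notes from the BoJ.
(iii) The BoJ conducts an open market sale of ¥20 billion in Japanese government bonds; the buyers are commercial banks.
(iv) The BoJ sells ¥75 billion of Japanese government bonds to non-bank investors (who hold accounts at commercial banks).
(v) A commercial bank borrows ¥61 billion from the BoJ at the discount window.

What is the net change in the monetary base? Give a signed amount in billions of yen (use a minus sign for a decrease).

-¥11 billion

Government spending ¥23 billion: a non-base liability converts back to reserves → +¥23B.
Currency withdrawal ¥12 billion: just a shift between currency and reserves — both are base money → 0.
OMO sale (to banks) ¥20 billion: BoJ balance sheet contracts → −¥20B.
Asset sale (to non-banks) ¥75 billion: BoJ balance sheet contracts → −¥75B.
Discount-window loan ¥61 billion: BoJ balance sheet expands → +¥61B.
Net: 23 + 0 − 20 − 75 + 61 = -¥11 billion.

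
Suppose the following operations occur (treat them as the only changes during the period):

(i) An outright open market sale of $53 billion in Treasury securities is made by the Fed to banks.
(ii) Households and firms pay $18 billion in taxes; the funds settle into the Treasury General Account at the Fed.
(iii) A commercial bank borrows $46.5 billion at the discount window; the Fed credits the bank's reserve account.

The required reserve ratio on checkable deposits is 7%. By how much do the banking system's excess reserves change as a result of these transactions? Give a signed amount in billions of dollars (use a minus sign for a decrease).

OMO sale (to banks) $53 billion: reserves −$53B, deposits 0.
Government account inflow $18 billion: reserves −$18B, deposits −$18B.
Discount-window loan $46.5 billion: reserves +$46.5B, deposits 0.
Totals: Δreserves = −$24.5B, Δdeposits = −$18B.
Δrequired reserves = 7% × −$18B = −$1.26B.
Δexcess reserves = Δreserves − Δrequired = −$24.5B − (−$1.26B) = -$23.24 billion.

-$23.24 billion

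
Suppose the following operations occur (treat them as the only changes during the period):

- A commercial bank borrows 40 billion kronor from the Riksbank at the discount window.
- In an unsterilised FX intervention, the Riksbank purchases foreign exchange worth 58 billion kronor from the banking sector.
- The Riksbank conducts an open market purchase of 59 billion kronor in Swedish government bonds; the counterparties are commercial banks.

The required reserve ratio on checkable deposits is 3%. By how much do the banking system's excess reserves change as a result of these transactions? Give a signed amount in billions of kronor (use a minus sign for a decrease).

+157 billion

Discount-window loan 40 billion kronor: reserves +40B, deposits 0.
FX purchase 58 billion kronor: reserves +58B, deposits 0.
OMO purchase (from banks) 59 billion kronor: reserves +59B, deposits 0.
Totals: Δreserves = +157B, Δdeposits = 0.
Δrequired reserves = 3% × 0 = 0.
Δexcess reserves = Δreserves − Δrequired = +157B − (0) = +157 billion.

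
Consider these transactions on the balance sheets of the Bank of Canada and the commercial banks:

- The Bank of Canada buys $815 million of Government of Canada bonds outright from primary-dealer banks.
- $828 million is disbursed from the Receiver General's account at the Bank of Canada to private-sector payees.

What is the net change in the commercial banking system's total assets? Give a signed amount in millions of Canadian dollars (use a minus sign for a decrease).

+$828 million

OMO purchase (from banks) $815 million: just an asset swap on bank balance sheets → 0.
Government spending $828 million: bank balance sheets expand → +$828M.
Net: 0 + 828 = +$828 million.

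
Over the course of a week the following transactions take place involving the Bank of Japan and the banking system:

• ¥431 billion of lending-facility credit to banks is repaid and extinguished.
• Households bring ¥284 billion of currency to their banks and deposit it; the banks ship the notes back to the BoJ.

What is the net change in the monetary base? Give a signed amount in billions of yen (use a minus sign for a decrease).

Discount-window repayment ¥431 billion: BoJ balance sheet contracts → −¥431B.
Currency deposit ¥284 billion: just a shift between currency and reserves — both are base money → 0.
Net: −431 + 0 = -¥431 billion.

-¥431 billion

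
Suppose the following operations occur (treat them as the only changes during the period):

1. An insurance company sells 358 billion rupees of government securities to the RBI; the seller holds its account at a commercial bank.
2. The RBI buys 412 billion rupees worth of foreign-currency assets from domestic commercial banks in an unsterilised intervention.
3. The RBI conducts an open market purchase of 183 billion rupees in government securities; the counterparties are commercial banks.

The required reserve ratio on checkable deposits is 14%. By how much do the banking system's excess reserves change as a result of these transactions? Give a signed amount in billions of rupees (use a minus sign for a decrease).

Asset purchase (from non-banks) 358 billion rupees: reserves +358B, deposits +358B.
FX purchase 412 billion rupees: reserves +412B, deposits 0.
OMO purchase (from banks) 183 billion rupees: reserves +183B, deposits 0.
Totals: Δreserves = +953B, Δdeposits = +358B.
Δrequired reserves = 14% × +358B = +50.12B.
Δexcess reserves = Δreserves − Δrequired = +953B − (+50.12B) = +902.88 billion.

+902.88 billion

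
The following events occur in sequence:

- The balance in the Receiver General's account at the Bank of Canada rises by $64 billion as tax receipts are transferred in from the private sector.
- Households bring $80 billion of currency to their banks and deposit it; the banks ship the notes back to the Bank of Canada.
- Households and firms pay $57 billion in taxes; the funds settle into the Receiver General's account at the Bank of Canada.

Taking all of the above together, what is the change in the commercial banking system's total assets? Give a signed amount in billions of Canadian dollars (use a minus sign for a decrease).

-$41 billion

Government account inflow $64 billion: bank balance sheets shrink → −$64B.
Currency deposit $80 billion: bank balance sheets expand → +$80B.
Government account inflow $57 billion: bank balance sheets shrink → −$57B.
Net: −64 + 80 − 57 = -$41 billion.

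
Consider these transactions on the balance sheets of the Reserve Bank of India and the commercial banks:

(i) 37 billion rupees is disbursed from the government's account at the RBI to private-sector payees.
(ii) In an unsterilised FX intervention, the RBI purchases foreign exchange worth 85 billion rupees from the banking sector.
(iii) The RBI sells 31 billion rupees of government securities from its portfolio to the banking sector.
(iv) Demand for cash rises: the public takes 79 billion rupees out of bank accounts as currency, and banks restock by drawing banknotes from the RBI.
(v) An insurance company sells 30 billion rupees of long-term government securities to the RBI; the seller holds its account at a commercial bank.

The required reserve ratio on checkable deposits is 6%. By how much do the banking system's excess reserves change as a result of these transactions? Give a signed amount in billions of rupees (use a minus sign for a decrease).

+42.72 billion

Government spending 37 billion rupees: reserves +37B, deposits +37B.
FX purchase 85 billion rupees: reserves +85B, deposits 0.
OMO sale (to banks) 31 billion rupees: reserves −31B, deposits 0.
Currency withdrawal 79 billion rupees: reserves −79B, deposits −79B.
Asset purchase (from non-banks) 30 billion rupees: reserves +30B, deposits +30B.
Totals: Δreserves = +42B, Δdeposits = −12B.
Δrequired reserves = 6% × −12B = −0.72B.
Δexcess reserves = Δreserves − Δrequired = +42B − (−0.72B) = +42.72 billion.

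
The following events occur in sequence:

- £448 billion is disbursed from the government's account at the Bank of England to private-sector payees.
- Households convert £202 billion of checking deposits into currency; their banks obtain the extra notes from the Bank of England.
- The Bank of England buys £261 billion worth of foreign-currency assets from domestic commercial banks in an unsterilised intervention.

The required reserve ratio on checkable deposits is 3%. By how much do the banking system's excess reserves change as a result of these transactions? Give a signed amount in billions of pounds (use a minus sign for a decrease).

+£499.62 billion

Government spending £448 billion: reserves +£448B, deposits +£448B.
Currency withdrawal £202 billion: reserves −£202B, deposits −£202B.
FX purchase £261 billion: reserves +£261B, deposits 0.
Totals: Δreserves = +£507B, Δdeposits = +£246B.
Δrequired reserves = 3% × +£246B = +£7.38B.
Δexcess reserves = Δreserves − Δrequired = +£507B − (+£7.38B) = +£499.62 billion.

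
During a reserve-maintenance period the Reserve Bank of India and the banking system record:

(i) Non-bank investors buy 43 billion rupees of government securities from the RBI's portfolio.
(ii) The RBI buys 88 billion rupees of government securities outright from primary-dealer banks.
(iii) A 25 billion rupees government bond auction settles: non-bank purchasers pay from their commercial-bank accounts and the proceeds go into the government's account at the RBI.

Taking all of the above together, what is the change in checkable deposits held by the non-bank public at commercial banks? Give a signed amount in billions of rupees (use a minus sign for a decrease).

Asset sale (to non-banks) 43 billion rupees: non-bank counterparties' bank balances fall → −43B.
OMO purchase (from banks) 88 billion rupees: the counterparty is a bank, so public deposits are unchanged → 0.
Government account inflow 25 billion rupees: non-bank counterparties' bank balances fall → −25B.
Net: −43 + 0 − 25 = -68 billion.

-68 billion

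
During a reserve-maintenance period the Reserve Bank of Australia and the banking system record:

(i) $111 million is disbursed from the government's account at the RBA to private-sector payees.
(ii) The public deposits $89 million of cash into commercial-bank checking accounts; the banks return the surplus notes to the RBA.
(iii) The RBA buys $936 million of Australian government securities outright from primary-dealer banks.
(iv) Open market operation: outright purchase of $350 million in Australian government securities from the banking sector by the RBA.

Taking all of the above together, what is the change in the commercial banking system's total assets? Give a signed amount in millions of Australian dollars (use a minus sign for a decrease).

RBA balance sheet:
  Assets:      Securities +$1286M
  Liabilities: Bank reserves +$1486M, Currency in circulation −$89M, Government deposits −$111M
Commercial banking system:
  Assets:      Reserves at CB +$1486M, Securities −$1286M
  Liabilities: Checkable deposits +$200M
Change in total bank assets = +$200 million.

+$200 million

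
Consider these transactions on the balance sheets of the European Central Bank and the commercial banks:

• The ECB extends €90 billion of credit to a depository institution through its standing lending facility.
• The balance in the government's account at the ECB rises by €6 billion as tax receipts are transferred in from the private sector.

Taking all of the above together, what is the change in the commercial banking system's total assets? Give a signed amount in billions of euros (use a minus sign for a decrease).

ECB balance sheet:
  Assets:      Loans to banks +€90B
  Liabilities: Bank reserves +€84B, Government deposits +€6B
Commercial banking system:
  Assets:      Reserves at CB +€84B
  Liabilities: Checkable deposits −€6B, Borrowings from CB +€90B
Change in total bank assets = +€84 billion.

+€84 billion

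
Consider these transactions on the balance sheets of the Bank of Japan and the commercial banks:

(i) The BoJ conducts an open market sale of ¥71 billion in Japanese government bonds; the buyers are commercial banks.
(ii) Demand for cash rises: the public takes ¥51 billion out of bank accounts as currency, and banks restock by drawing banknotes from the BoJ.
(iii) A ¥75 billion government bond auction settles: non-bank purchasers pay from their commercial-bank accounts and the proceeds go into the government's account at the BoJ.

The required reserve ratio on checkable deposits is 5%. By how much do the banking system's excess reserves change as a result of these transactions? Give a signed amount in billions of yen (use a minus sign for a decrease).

-¥190.7 billion

OMO sale (to banks) ¥71 billion: reserves −¥71B, deposits 0.
Currency withdrawal ¥51 billion: reserves −¥51B, deposits −¥51B.
Government account inflow ¥75 billion: reserves −¥75B, deposits −¥75B.
Totals: Δreserves = −¥197B, Δdeposits = −¥126B.
Δrequired reserves = 5% × −¥126B = −¥6.3B.
Δexcess reserves = Δreserves − Δrequired = −¥197B − (−¥6.3B) = -¥190.7 billion.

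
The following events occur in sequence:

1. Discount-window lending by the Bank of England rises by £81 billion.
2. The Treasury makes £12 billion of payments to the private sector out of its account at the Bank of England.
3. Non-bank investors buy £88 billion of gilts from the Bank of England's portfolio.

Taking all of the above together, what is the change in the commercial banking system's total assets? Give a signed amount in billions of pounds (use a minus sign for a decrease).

Discount-window loan £81 billion: bank balance sheets expand → +£81B.
Government spending £12 billion: bank balance sheets expand → +£12B.
Asset sale (to non-banks) £88 billion: bank balance sheets shrink → −£88B.
Net: 81 + 12 − 88 = +£5 billion.

+£5 billion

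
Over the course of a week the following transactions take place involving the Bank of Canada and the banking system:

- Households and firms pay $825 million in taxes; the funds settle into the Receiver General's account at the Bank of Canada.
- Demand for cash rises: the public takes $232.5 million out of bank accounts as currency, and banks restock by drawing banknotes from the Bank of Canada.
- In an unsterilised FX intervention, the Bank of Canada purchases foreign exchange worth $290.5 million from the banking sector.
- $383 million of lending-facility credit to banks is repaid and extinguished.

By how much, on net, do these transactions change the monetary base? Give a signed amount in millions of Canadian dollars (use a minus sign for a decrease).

-$917.5 million

Bank of Canada balance sheet:
  Assets:      Loans to banks −$383M, Foreign assets +$290.5M
  Liabilities: Bank reserves −$1150M, Currency in circulation +$232.5M, Government deposits +$825M
Commercial banking system:
  Assets:      Reserves at CB −$1150M, Foreign assets −$290.5M
  Liabilities: Checkable deposits −$1057.5M, Borrowings from CB −$383M
Monetary base = currency + reserves: +$232.5M + (−$1150M) = -$917.5 million.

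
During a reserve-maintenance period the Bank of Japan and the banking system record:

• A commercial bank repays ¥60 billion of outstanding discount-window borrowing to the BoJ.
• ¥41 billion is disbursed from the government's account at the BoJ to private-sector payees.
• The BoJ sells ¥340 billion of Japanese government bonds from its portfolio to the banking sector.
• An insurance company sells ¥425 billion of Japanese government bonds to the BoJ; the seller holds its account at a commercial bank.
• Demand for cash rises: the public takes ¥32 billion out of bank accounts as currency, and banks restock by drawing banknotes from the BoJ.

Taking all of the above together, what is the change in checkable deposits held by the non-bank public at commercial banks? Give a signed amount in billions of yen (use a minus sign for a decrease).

+¥434 billion

Discount-window repayment ¥60 billion: the counterparty is a bank, so public deposits are unchanged → 0.
Government spending ¥41 billion: non-bank counterparties' bank balances rise → +¥41B.
OMO sale (to banks) ¥340 billion: the counterparty is a bank, so public deposits are unchanged → 0.
Asset purchase (from non-banks) ¥425 billion: non-bank counterparties' bank balances rise → +¥425B.
Currency withdrawal ¥32 billion: non-bank counterparties' bank balances fall → −¥32B.
Net: 0 + 41 + 0 + 425 − 32 = +¥434 billion.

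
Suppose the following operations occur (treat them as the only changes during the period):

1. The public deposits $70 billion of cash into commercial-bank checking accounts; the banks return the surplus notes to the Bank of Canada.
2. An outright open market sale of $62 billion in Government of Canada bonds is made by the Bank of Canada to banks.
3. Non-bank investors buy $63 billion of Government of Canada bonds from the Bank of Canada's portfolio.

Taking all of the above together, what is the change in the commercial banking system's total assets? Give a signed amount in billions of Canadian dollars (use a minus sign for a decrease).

+$7 billion

Bank of Canada balance sheet:
  Assets:      Securities −$125B
  Liabilities: Bank reserves −$55B, Currency in circulation −$70B
Commercial banking system:
  Assets:      Reserves at CB −$55B, Securities +$62B
  Liabilities: Checkable deposits +$7B
Change in total bank assets = +$7 billion.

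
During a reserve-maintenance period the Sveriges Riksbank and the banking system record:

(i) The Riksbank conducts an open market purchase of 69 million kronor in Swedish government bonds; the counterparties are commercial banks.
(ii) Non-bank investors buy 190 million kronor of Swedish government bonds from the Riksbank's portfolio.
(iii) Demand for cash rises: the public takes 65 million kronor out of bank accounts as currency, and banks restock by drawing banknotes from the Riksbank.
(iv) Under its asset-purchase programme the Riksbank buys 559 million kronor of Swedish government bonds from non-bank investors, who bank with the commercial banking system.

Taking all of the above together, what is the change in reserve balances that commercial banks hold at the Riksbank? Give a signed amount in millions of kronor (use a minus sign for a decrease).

+373 million

OMO purchase (from banks) 69 million kronor: the Riksbank pays by crediting reserve accounts → +69M.
Asset sale (to non-banks) 190 million kronor: the non-bank buyers' banks settle from reserves → −190M.
Currency withdrawal 65 million kronor: banks swap reserves for currency → −65M.
Asset purchase (from non-banks) 559 million kronor: the Riksbank pays by crediting reserve accounts → +559M.
Net: 69 − 190 − 65 + 559 = +373 million.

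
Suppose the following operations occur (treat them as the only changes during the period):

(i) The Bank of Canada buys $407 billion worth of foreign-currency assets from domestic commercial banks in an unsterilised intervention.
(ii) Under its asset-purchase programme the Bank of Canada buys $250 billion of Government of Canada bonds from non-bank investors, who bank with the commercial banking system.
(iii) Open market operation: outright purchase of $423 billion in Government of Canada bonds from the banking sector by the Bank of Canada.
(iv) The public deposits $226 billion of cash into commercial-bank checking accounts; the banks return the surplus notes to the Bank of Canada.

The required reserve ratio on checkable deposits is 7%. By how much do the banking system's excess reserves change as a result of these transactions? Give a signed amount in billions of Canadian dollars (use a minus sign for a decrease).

FX purchase $407 billion: reserves +$407B, deposits 0.
Asset purchase (from non-banks) $250 billion: reserves +$250B, deposits +$250B.
OMO purchase (from banks) $423 billion: reserves +$423B, deposits 0.
Currency deposit $226 billion: reserves +$226B, deposits +$226B.
Totals: Δreserves = +$1306B, Δdeposits = +$476B.
Δrequired reserves = 7% × +$476B = +$33.32B.
Δexcess reserves = Δreserves − Δrequired = +$1306B − (+$33.32B) = +$1272.68 billion.

+$1272.68 billion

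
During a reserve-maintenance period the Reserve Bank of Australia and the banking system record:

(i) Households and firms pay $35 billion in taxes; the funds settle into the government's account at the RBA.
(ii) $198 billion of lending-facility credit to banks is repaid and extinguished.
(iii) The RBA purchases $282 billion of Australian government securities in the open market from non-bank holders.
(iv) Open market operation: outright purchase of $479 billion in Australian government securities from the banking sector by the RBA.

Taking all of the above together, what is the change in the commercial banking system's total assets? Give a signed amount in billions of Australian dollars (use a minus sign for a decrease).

RBA balance sheet:
  Assets:      Securities +$761B, Loans to banks −$198B
  Liabilities: Bank reserves +$528B, Government deposits +$35B
Commercial banking system:
  Assets:      Reserves at CB +$528B, Securities −$479B
  Liabilities: Checkable deposits +$247B, Borrowings from CB −$198B
Change in total bank assets = +$49 billion.

+$49 billion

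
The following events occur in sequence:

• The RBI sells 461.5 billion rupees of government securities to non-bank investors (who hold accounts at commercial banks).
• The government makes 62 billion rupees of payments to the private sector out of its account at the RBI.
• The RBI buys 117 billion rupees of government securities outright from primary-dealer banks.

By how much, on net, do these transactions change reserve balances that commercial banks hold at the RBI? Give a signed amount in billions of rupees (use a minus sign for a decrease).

RBI balance sheet:
  Assets:      Securities −344.5B
  Liabilities: Bank reserves −282.5B, Government deposits −62B
So the change in reserve balances that commercial banks hold at the RBI is -282.5 billion.

-282.5 billion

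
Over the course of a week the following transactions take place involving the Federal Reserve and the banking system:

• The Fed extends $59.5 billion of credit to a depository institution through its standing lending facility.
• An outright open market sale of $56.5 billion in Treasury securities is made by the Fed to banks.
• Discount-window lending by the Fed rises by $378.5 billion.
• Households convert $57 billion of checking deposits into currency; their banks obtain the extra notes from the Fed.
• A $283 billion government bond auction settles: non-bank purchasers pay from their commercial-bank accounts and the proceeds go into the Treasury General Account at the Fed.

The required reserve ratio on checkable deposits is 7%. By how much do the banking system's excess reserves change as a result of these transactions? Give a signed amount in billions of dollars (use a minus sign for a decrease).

Discount-window loan $59.5 billion: reserves +$59.5B, deposits 0.
OMO sale (to banks) $56.5 billion: reserves −$56.5B, deposits 0.
Discount-window loan $378.5 billion: reserves +$378.5B, deposits 0.
Currency withdrawal $57 billion: reserves −$57B, deposits −$57B.
Government account inflow $283 billion: reserves −$283B, deposits −$283B.
Totals: Δreserves = +$41.5B, Δdeposits = −$340B.
Δrequired reserves = 7% × −$340B = −$23.8B.
Δexcess reserves = Δreserves − Δrequired = +$41.5B − (−$23.8B) = +$65.3 billion.

+$65.3 billion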